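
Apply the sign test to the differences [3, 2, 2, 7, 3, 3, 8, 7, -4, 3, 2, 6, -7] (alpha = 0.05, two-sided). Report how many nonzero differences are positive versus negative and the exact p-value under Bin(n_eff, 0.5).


Step 1: Discard zero differences. Original n = 13; n_eff = number of nonzero differences = 13.
Nonzero differences (with sign): +3, +2, +2, +7, +3, +3, +8, +7, -4, +3, +2, +6, -7
Step 2: Count signs: positive = 11, negative = 2.
Step 3: Under H0: P(positive) = 0.5, so the number of positives S ~ Bin(13, 0.5).
Step 4: Two-sided exact p-value = sum of Bin(13,0.5) probabilities at or below the observed probability = 0.022461.
Step 5: alpha = 0.05. reject H0.

n_eff = 13, pos = 11, neg = 2, p = 0.022461, reject H0.


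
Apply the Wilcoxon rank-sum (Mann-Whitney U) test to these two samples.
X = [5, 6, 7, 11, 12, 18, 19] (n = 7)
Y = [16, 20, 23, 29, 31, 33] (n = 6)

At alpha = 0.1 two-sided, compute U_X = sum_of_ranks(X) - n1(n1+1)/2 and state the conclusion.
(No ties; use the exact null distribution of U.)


Step 1: Combine and sort all 13 observations; assign midranks.
sorted (value, group): (5,X), (6,X), (7,X), (11,X), (12,X), (16,Y), (18,X), (19,X), (20,Y), (23,Y), (29,Y), (31,Y), (33,Y)
ranks: 5->1, 6->2, 7->3, 11->4, 12->5, 16->6, 18->7, 19->8, 20->9, 23->10, 29->11, 31->12, 33->13
Step 2: Rank sum for X: R1 = 1 + 2 + 3 + 4 + 5 + 7 + 8 = 30.
Step 3: U_X = R1 - n1(n1+1)/2 = 30 - 7*8/2 = 30 - 28 = 2.
       U_Y = n1*n2 - U_X = 42 - 2 = 40.
Step 4: No ties, so the exact null distribution of U (based on enumerating the C(13,7) = 1716 equally likely rank assignments) gives the two-sided p-value.
Step 5: p-value = 0.004662; compare to alpha = 0.1. reject H0.

U_X = 2, p = 0.004662, reject H0 at alpha = 0.1.


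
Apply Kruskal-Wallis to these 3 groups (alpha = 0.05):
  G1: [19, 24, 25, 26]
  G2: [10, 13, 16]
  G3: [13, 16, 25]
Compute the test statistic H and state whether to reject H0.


Step 1: Combine all N = 10 observations and assign midranks.
sorted (value, group, rank): (10,G2,1), (13,G2,2.5), (13,G3,2.5), (16,G2,4.5), (16,G3,4.5), (19,G1,6), (24,G1,7), (25,G1,8.5), (25,G3,8.5), (26,G1,10)
Step 2: Sum ranks within each group.
R_1 = 31.5 (n_1 = 4)
R_2 = 8 (n_2 = 3)
R_3 = 15.5 (n_3 = 3)
Step 3: H = 12/(N(N+1)) * sum(R_i^2/n_i) - 3(N+1)
     = 12/(10*11) * (31.5^2/4 + 8^2/3 + 15.5^2/3) - 3*11
     = 0.109091 * 349.479 - 33
     = 5.125000.
Step 4: Ties present; correction factor C = 1 - 18/(10^3 - 10) = 0.981818. Corrected H = 5.125000 / 0.981818 = 5.219907.
Step 5: Under H0, H ~ chi^2(2); p-value = 0.073538.
Step 6: alpha = 0.05. fail to reject H0.

H = 5.2199, df = 2, p = 0.073538, fail to reject H0.


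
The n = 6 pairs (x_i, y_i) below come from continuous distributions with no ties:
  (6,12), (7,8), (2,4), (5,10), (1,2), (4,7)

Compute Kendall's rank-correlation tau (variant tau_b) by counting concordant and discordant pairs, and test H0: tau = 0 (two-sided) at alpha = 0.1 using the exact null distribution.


Step 1: Enumerate the 15 unordered pairs (i,j) with i<j and classify each by sign(x_j-x_i) * sign(y_j-y_i).
  (1,2):dx=+1,dy=-4->D; (1,3):dx=-4,dy=-8->C; (1,4):dx=-1,dy=-2->C; (1,5):dx=-5,dy=-10->C
  (1,6):dx=-2,dy=-5->C; (2,3):dx=-5,dy=-4->C; (2,4):dx=-2,dy=+2->D; (2,5):dx=-6,dy=-6->C
  (2,6):dx=-3,dy=-1->C; (3,4):dx=+3,dy=+6->C; (3,5):dx=-1,dy=-2->C; (3,6):dx=+2,dy=+3->C
  (4,5):dx=-4,dy=-8->C; (4,6):dx=-1,dy=-3->C; (5,6):dx=+3,dy=+5->C
Step 2: C = 13, D = 2, total pairs = 15.
Step 3: tau = (C - D)/(n(n-1)/2) = (13 - 2)/15 = 0.733333.
Step 4: Exact two-sided p-value (enumerate n! = 720 permutations of y under H0): p = 0.055556.
Step 5: alpha = 0.1. reject H0.

tau_b = 0.7333 (C=13, D=2), p = 0.055556, reject H0.


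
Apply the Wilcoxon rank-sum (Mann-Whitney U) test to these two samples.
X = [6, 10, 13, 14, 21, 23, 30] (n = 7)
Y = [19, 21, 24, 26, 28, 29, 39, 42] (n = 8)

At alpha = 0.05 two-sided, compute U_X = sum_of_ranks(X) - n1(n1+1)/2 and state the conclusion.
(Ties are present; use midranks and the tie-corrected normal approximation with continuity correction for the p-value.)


Step 1: Combine and sort all 15 observations; assign midranks.
sorted (value, group): (6,X), (10,X), (13,X), (14,X), (19,Y), (21,X), (21,Y), (23,X), (24,Y), (26,Y), (28,Y), (29,Y), (30,X), (39,Y), (42,Y)
ranks: 6->1, 10->2, 13->3, 14->4, 19->5, 21->6.5, 21->6.5, 23->8, 24->9, 26->10, 28->11, 29->12, 30->13, 39->14, 42->15
Step 2: Rank sum for X: R1 = 1 + 2 + 3 + 4 + 6.5 + 8 + 13 = 37.5.
Step 3: U_X = R1 - n1(n1+1)/2 = 37.5 - 7*8/2 = 37.5 - 28 = 9.5.
       U_Y = n1*n2 - U_X = 56 - 9.5 = 46.5.
Step 4: Ties are present, so use the tie-corrected normal approximation (with continuity correction) for the p-value.
Step 5: p-value = 0.037073; compare to alpha = 0.05. reject H0.

U_X = 9.5, p = 0.037073, reject H0 at alpha = 0.05.


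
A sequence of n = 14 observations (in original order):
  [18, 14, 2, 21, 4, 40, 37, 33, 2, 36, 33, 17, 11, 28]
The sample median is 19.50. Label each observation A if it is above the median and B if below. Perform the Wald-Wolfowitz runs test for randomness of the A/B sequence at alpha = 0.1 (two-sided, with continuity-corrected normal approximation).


Step 1: Compute median = 19.50; label A = above, B = below.
Labels in order: BBBABAAABAABBA  (n_A = 7, n_B = 7)
Step 2: Count runs R = 8.
Step 3: Under H0 (random ordering), E[R] = 2*n_A*n_B/(n_A+n_B) + 1 = 2*7*7/14 + 1 = 8.0000.
        Var[R] = 2*n_A*n_B*(2*n_A*n_B - n_A - n_B) / ((n_A+n_B)^2 * (n_A+n_B-1)) = 8232/2548 = 3.2308.
        SD[R] = 1.7974.
Step 4: R = E[R], so z = 0 with no continuity correction.
Step 5: Two-sided p-value via normal approximation = 2*(1 - Phi(|z|)) = 1.000000.
Step 6: alpha = 0.1. fail to reject H0.

R = 8, z = 0.0000, p = 1.000000, fail to reject H0.


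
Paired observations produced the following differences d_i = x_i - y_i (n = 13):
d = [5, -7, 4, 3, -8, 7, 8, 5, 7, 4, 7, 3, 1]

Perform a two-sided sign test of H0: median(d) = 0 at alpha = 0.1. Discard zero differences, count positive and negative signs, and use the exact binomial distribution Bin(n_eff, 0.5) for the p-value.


Step 1: Discard zero differences. Original n = 13; n_eff = number of nonzero differences = 13.
Nonzero differences (with sign): +5, -7, +4, +3, -8, +7, +8, +5, +7, +4, +7, +3, +1
Step 2: Count signs: positive = 11, negative = 2.
Step 3: Under H0: P(positive) = 0.5, so the number of positives S ~ Bin(13, 0.5).
Step 4: Two-sided exact p-value = sum of Bin(13,0.5) probabilities at or below the observed probability = 0.022461.
Step 5: alpha = 0.1. reject H0.

n_eff = 13, pos = 11, neg = 2, p = 0.022461, reject H0.


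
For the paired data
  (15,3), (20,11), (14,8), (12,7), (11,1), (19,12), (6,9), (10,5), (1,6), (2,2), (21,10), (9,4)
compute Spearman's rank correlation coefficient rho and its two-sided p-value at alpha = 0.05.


Step 1: Rank x and y separately (midranks; no ties here).
rank(x): 15->9, 20->11, 14->8, 12->7, 11->6, 19->10, 6->3, 10->5, 1->1, 2->2, 21->12, 9->4
rank(y): 3->3, 11->11, 8->8, 7->7, 1->1, 12->12, 9->9, 5->5, 6->6, 2->2, 10->10, 4->4
Step 2: d_i = R_x(i) - R_y(i); compute d_i^2.
  (9-3)^2=36, (11-11)^2=0, (8-8)^2=0, (7-7)^2=0, (6-1)^2=25, (10-12)^2=4, (3-9)^2=36, (5-5)^2=0, (1-6)^2=25, (2-2)^2=0, (12-10)^2=4, (4-4)^2=0
sum(d^2) = 130.
Step 3: rho = 1 - 6*130 / (12*(12^2 - 1)) = 1 - 780/1716 = 0.545455.
Step 4: Under H0, t = rho * sqrt((n-2)/(1-rho^2)) = 2.0580 ~ t(10).
Step 5: Two-sided p-value from the t-distribution with 10 df = 0.066612.
Step 6: alpha = 0.05. fail to reject H0.

rho = 0.5455, p = 0.066612, fail to reject H0 at alpha = 0.05.


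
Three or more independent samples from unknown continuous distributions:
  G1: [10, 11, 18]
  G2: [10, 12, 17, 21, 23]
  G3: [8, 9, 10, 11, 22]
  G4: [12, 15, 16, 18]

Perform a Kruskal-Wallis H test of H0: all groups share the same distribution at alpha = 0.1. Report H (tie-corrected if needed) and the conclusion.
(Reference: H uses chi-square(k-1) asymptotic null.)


Step 1: Combine all N = 17 observations and assign midranks.
sorted (value, group, rank): (8,G3,1), (9,G3,2), (10,G1,4), (10,G2,4), (10,G3,4), (11,G1,6.5), (11,G3,6.5), (12,G2,8.5), (12,G4,8.5), (15,G4,10), (16,G4,11), (17,G2,12), (18,G1,13.5), (18,G4,13.5), (21,G2,15), (22,G3,16), (23,G2,17)
Step 2: Sum ranks within each group.
R_1 = 24 (n_1 = 3)
R_2 = 56.5 (n_2 = 5)
R_3 = 29.5 (n_3 = 5)
R_4 = 43 (n_4 = 4)
Step 3: H = 12/(N(N+1)) * sum(R_i^2/n_i) - 3(N+1)
     = 12/(17*18) * (24^2/3 + 56.5^2/5 + 29.5^2/5 + 43^2/4) - 3*18
     = 0.039216 * 1466.75 - 54
     = 3.519608.
Step 4: Ties present; correction factor C = 1 - 42/(17^3 - 17) = 0.991422. Corrected H = 3.519608 / 0.991422 = 3.550062.
Step 5: Under H0, H ~ chi^2(3); p-value = 0.314327.
Step 6: alpha = 0.1. fail to reject H0.

H = 3.5501, df = 3, p = 0.314327, fail to reject H0.


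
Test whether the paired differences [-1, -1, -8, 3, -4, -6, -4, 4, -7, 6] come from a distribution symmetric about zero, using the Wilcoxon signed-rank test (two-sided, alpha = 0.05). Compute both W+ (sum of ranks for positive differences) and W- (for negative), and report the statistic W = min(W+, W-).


Step 1: Drop any zero differences (none here) and take |d_i|.
|d| = [1, 1, 8, 3, 4, 6, 4, 4, 7, 6]
Step 2: Midrank |d_i| (ties get averaged ranks).
ranks: |1|->1.5, |1|->1.5, |8|->10, |3|->3, |4|->5, |6|->7.5, |4|->5, |4|->5, |7|->9, |6|->7.5
Step 3: Attach original signs; sum ranks with positive sign and with negative sign.
W+ = 3 + 5 + 7.5 = 15.5
W- = 1.5 + 1.5 + 10 + 5 + 7.5 + 5 + 9 = 39.5
(Check: W+ + W- = 55 should equal n(n+1)/2 = 55.)
Step 4: Test statistic W = min(W+, W-) = 15.5.
Step 5: Ties in |d|, so use the tie-corrected normal approximation.
        E[W] = n(n+1)/4 = 10*11/4 = 27.5.
        Tie groups: |d|=1 (t=2), |d|=4 (t=3), |d|=6 (t=2); sum(t^3 - t) = 36.
        Var[W] = n(n+1)(2n+1)/24 - sum(t^3-t)/48 = 2310/24 - 36/48 = 95.5.
        z = (W - E[W]) / sqrt(Var[W]) = (15.5 - 27.5) / 9.7724 = -1.2279.
        Two-sided p = 2*Phi(z) = 0.219467.
Step 6: alpha = 0.05. fail to reject H0.

W+ = 15.5, W- = 39.5, W = min = 15.5, p = 0.219467, fail to reject H0.


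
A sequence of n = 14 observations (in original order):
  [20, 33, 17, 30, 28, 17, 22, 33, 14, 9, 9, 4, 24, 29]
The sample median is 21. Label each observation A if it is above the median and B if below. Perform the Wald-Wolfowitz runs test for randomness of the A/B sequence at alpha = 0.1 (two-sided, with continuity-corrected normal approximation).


Step 1: Compute median = 21; label A = above, B = below.
Labels in order: BABAABAABBBBAA  (n_A = 7, n_B = 7)
Step 2: Count runs R = 8.
Step 3: Under H0 (random ordering), E[R] = 2*n_A*n_B/(n_A+n_B) + 1 = 2*7*7/14 + 1 = 8.0000.
        Var[R] = 2*n_A*n_B*(2*n_A*n_B - n_A - n_B) / ((n_A+n_B)^2 * (n_A+n_B-1)) = 8232/2548 = 3.2308.
        SD[R] = 1.7974.
Step 4: R = E[R], so z = 0 with no continuity correction.
Step 5: Two-sided p-value via normal approximation = 2*(1 - Phi(|z|)) = 1.000000.
Step 6: alpha = 0.1. fail to reject H0.

R = 8, z = 0.0000, p = 1.000000, fail to reject H0.


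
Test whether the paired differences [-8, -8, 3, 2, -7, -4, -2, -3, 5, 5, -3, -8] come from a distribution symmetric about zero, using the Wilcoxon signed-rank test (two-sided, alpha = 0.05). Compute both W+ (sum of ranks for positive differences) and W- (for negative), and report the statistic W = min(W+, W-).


Step 1: Drop any zero differences (none here) and take |d_i|.
|d| = [8, 8, 3, 2, 7, 4, 2, 3, 5, 5, 3, 8]
Step 2: Midrank |d_i| (ties get averaged ranks).
ranks: |8|->11, |8|->11, |3|->4, |2|->1.5, |7|->9, |4|->6, |2|->1.5, |3|->4, |5|->7.5, |5|->7.5, |3|->4, |8|->11
Step 3: Attach original signs; sum ranks with positive sign and with negative sign.
W+ = 4 + 1.5 + 7.5 + 7.5 = 20.5
W- = 11 + 11 + 9 + 6 + 1.5 + 4 + 4 + 11 = 57.5
(Check: W+ + W- = 78 should equal n(n+1)/2 = 78.)
Step 4: Test statistic W = min(W+, W-) = 20.5.
Step 5: Ties in |d|, so use the tie-corrected normal approximation.
        E[W] = n(n+1)/4 = 12*13/4 = 39.
        Tie groups: |d|=2 (t=2), |d|=3 (t=3), |d|=5 (t=2), |d|=8 (t=3); sum(t^3 - t) = 60.
        Var[W] = n(n+1)(2n+1)/24 - sum(t^3-t)/48 = 3900/24 - 60/48 = 161.25.
        z = (W - E[W]) / sqrt(Var[W]) = (20.5 - 39) / 12.6984 = -1.4569.
        Two-sided p = 2*Phi(z) = 0.145151.
Step 6: alpha = 0.05. fail to reject H0.

W+ = 20.5, W- = 57.5, W = min = 20.5, p = 0.145151, fail to reject H0.


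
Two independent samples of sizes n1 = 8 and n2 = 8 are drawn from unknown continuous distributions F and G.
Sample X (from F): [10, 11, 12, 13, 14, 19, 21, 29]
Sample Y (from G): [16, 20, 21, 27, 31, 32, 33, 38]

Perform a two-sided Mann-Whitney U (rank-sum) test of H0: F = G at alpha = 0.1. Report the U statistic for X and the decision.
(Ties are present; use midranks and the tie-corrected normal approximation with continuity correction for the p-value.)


Step 1: Combine and sort all 16 observations; assign midranks.
sorted (value, group): (10,X), (11,X), (12,X), (13,X), (14,X), (16,Y), (19,X), (20,Y), (21,X), (21,Y), (27,Y), (29,X), (31,Y), (32,Y), (33,Y), (38,Y)
ranks: 10->1, 11->2, 12->3, 13->4, 14->5, 16->6, 19->7, 20->8, 21->9.5, 21->9.5, 27->11, 29->12, 31->13, 32->14, 33->15, 38->16
Step 2: Rank sum for X: R1 = 1 + 2 + 3 + 4 + 5 + 7 + 9.5 + 12 = 43.5.
Step 3: U_X = R1 - n1(n1+1)/2 = 43.5 - 8*9/2 = 43.5 - 36 = 7.5.
       U_Y = n1*n2 - U_X = 64 - 7.5 = 56.5.
Step 4: Ties are present, so use the tie-corrected normal approximation (with continuity correction) for the p-value.
Step 5: p-value = 0.011657; compare to alpha = 0.1. reject H0.

U_X = 7.5, p = 0.011657, reject H0 at alpha = 0.1.


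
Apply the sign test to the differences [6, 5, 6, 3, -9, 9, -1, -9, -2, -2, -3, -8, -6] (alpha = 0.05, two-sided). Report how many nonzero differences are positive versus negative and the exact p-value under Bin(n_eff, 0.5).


Step 1: Discard zero differences. Original n = 13; n_eff = number of nonzero differences = 13.
Nonzero differences (with sign): +6, +5, +6, +3, -9, +9, -1, -9, -2, -2, -3, -8, -6
Step 2: Count signs: positive = 5, negative = 8.
Step 3: Under H0: P(positive) = 0.5, so the number of positives S ~ Bin(13, 0.5).
Step 4: Two-sided exact p-value = sum of Bin(13,0.5) probabilities at or below the observed probability = 0.581055.
Step 5: alpha = 0.05. fail to reject H0.

n_eff = 13, pos = 5, neg = 8, p = 0.581055, fail to reject H0.


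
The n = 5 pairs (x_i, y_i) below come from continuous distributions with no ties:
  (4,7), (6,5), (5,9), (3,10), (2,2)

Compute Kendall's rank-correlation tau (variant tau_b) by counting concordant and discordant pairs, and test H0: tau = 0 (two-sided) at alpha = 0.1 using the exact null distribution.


Step 1: Enumerate the 10 unordered pairs (i,j) with i<j and classify each by sign(x_j-x_i) * sign(y_j-y_i).
  (1,2):dx=+2,dy=-2->D; (1,3):dx=+1,dy=+2->C; (1,4):dx=-1,dy=+3->D; (1,5):dx=-2,dy=-5->C
  (2,3):dx=-1,dy=+4->D; (2,4):dx=-3,dy=+5->D; (2,5):dx=-4,dy=-3->C; (3,4):dx=-2,dy=+1->D
  (3,5):dx=-3,dy=-7->C; (4,5):dx=-1,dy=-8->C
Step 2: C = 5, D = 5, total pairs = 10.
Step 3: tau = (C - D)/(n(n-1)/2) = (5 - 5)/10 = 0.000000.
Step 4: Exact two-sided p-value (enumerate n! = 120 permutations of y under H0): p = 1.000000.
Step 5: alpha = 0.1. fail to reject H0.

tau_b = 0.0000 (C=5, D=5), p = 1.000000, fail to reject H0.


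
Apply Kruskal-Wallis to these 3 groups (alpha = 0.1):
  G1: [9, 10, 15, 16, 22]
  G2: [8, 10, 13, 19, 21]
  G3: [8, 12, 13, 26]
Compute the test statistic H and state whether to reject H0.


Step 1: Combine all N = 14 observations and assign midranks.
sorted (value, group, rank): (8,G2,1.5), (8,G3,1.5), (9,G1,3), (10,G1,4.5), (10,G2,4.5), (12,G3,6), (13,G2,7.5), (13,G3,7.5), (15,G1,9), (16,G1,10), (19,G2,11), (21,G2,12), (22,G1,13), (26,G3,14)
Step 2: Sum ranks within each group.
R_1 = 39.5 (n_1 = 5)
R_2 = 36.5 (n_2 = 5)
R_3 = 29 (n_3 = 4)
Step 3: H = 12/(N(N+1)) * sum(R_i^2/n_i) - 3(N+1)
     = 12/(14*15) * (39.5^2/5 + 36.5^2/5 + 29^2/4) - 3*15
     = 0.057143 * 788.75 - 45
     = 0.071429.
Step 4: Ties present; correction factor C = 1 - 18/(14^3 - 14) = 0.993407. Corrected H = 0.071429 / 0.993407 = 0.071903.
Step 5: Under H0, H ~ chi^2(2); p-value = 0.964687.
Step 6: alpha = 0.1. fail to reject H0.

H = 0.0719, df = 2, p = 0.964687, fail to reject H0.


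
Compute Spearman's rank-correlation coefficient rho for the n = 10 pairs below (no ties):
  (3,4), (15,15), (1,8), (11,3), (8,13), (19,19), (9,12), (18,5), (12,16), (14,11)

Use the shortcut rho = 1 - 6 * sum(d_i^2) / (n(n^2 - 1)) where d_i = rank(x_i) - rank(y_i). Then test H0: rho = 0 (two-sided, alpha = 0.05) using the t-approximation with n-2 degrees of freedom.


Step 1: Rank x and y separately (midranks; no ties here).
rank(x): 3->2, 15->8, 1->1, 11->5, 8->3, 19->10, 9->4, 18->9, 12->6, 14->7
rank(y): 4->2, 15->8, 8->4, 3->1, 13->7, 19->10, 12->6, 5->3, 16->9, 11->5
Step 2: d_i = R_x(i) - R_y(i); compute d_i^2.
  (2-2)^2=0, (8-8)^2=0, (1-4)^2=9, (5-1)^2=16, (3-7)^2=16, (10-10)^2=0, (4-6)^2=4, (9-3)^2=36, (6-9)^2=9, (7-5)^2=4
sum(d^2) = 94.
Step 3: rho = 1 - 6*94 / (10*(10^2 - 1)) = 1 - 564/990 = 0.430303.
Step 4: Under H0, t = rho * sqrt((n-2)/(1-rho^2)) = 1.3483 ~ t(8).
Step 5: Two-sided p-value from the t-distribution with 8 df = 0.214492.
Step 6: alpha = 0.05. fail to reject H0.

rho = 0.4303, p = 0.214492, fail to reject H0 at alpha = 0.05.


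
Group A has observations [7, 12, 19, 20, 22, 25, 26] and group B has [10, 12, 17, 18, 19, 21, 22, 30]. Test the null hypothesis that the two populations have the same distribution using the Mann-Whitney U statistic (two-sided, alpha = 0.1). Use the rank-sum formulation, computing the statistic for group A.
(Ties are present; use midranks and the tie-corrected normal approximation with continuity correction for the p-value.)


Step 1: Combine and sort all 15 observations; assign midranks.
sorted (value, group): (7,X), (10,Y), (12,X), (12,Y), (17,Y), (18,Y), (19,X), (19,Y), (20,X), (21,Y), (22,X), (22,Y), (25,X), (26,X), (30,Y)
ranks: 7->1, 10->2, 12->3.5, 12->3.5, 17->5, 18->6, 19->7.5, 19->7.5, 20->9, 21->10, 22->11.5, 22->11.5, 25->13, 26->14, 30->15
Step 2: Rank sum for X: R1 = 1 + 3.5 + 7.5 + 9 + 11.5 + 13 + 14 = 59.5.
Step 3: U_X = R1 - n1(n1+1)/2 = 59.5 - 7*8/2 = 59.5 - 28 = 31.5.
       U_Y = n1*n2 - U_X = 56 - 31.5 = 24.5.
Step 4: Ties are present, so use the tie-corrected normal approximation (with continuity correction) for the p-value.
Step 5: p-value = 0.727753; compare to alpha = 0.1. fail to reject H0.

U_X = 31.5, p = 0.727753, fail to reject H0 at alpha = 0.1.


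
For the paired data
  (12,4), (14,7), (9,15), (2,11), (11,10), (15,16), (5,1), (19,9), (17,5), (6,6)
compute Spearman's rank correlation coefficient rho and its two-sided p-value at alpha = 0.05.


Step 1: Rank x and y separately (midranks; no ties here).
rank(x): 12->6, 14->7, 9->4, 2->1, 11->5, 15->8, 5->2, 19->10, 17->9, 6->3
rank(y): 4->2, 7->5, 15->9, 11->8, 10->7, 16->10, 1->1, 9->6, 5->3, 6->4
Step 2: d_i = R_x(i) - R_y(i); compute d_i^2.
  (6-2)^2=16, (7-5)^2=4, (4-9)^2=25, (1-8)^2=49, (5-7)^2=4, (8-10)^2=4, (2-1)^2=1, (10-6)^2=16, (9-3)^2=36, (3-4)^2=1
sum(d^2) = 156.
Step 3: rho = 1 - 6*156 / (10*(10^2 - 1)) = 1 - 936/990 = 0.054545.
Step 4: Under H0, t = rho * sqrt((n-2)/(1-rho^2)) = 0.1545 ~ t(8).
Step 5: Two-sided p-value from the t-distribution with 8 df = 0.881036.
Step 6: alpha = 0.05. fail to reject H0.

rho = 0.0545, p = 0.881036, fail to reject H0 at alpha = 0.05.


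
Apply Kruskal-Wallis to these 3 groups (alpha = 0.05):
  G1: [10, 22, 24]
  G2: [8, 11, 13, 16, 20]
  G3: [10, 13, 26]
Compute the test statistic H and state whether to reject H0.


Step 1: Combine all N = 11 observations and assign midranks.
sorted (value, group, rank): (8,G2,1), (10,G1,2.5), (10,G3,2.5), (11,G2,4), (13,G2,5.5), (13,G3,5.5), (16,G2,7), (20,G2,8), (22,G1,9), (24,G1,10), (26,G3,11)
Step 2: Sum ranks within each group.
R_1 = 21.5 (n_1 = 3)
R_2 = 25.5 (n_2 = 5)
R_3 = 19 (n_3 = 3)
Step 3: H = 12/(N(N+1)) * sum(R_i^2/n_i) - 3(N+1)
     = 12/(11*12) * (21.5^2/3 + 25.5^2/5 + 19^2/3) - 3*12
     = 0.090909 * 404.467 - 36
     = 0.769697.
Step 4: Ties present; correction factor C = 1 - 12/(11^3 - 11) = 0.990909. Corrected H = 0.769697 / 0.990909 = 0.776758.
Step 5: Under H0, H ~ chi^2(2); p-value = 0.678155.
Step 6: alpha = 0.05. fail to reject H0.

H = 0.7768, df = 2, p = 0.678155, fail to reject H0.


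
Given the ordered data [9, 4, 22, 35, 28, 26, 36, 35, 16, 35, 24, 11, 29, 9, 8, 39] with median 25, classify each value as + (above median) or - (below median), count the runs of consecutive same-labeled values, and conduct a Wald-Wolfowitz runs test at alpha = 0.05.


Step 1: Compute median = 25; label A = above, B = below.
Labels in order: BBBAAAAABABBABBA  (n_A = 8, n_B = 8)
Step 2: Count runs R = 8.
Step 3: Under H0 (random ordering), E[R] = 2*n_A*n_B/(n_A+n_B) + 1 = 2*8*8/16 + 1 = 9.0000.
        Var[R] = 2*n_A*n_B*(2*n_A*n_B - n_A - n_B) / ((n_A+n_B)^2 * (n_A+n_B-1)) = 14336/3840 = 3.7333.
        SD[R] = 1.9322.
Step 4: Continuity-corrected z = (R + 0.5 - E[R]) / SD[R] = (8 + 0.5 - 9.0000) / 1.9322 = -0.2588.
Step 5: Two-sided p-value via normal approximation = 2*(1 - Phi(|z|)) = 0.795809.
Step 6: alpha = 0.05. fail to reject H0.

R = 8, z = -0.2588, p = 0.795809, fail to reject H0.


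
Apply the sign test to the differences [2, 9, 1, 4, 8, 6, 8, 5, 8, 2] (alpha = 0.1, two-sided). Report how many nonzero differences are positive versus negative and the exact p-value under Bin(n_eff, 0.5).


Step 1: Discard zero differences. Original n = 10; n_eff = number of nonzero differences = 10.
Nonzero differences (with sign): +2, +9, +1, +4, +8, +6, +8, +5, +8, +2
Step 2: Count signs: positive = 10, negative = 0.
Step 3: Under H0: P(positive) = 0.5, so the number of positives S ~ Bin(10, 0.5).
Step 4: Two-sided exact p-value = sum of Bin(10,0.5) probabilities at or below the observed probability = 0.001953.
Step 5: alpha = 0.1. reject H0.

n_eff = 10, pos = 10, neg = 0, p = 0.001953, reject H0.


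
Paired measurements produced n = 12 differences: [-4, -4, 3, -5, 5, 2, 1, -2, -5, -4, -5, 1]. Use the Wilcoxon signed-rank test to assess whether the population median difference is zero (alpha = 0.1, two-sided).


Step 1: Drop any zero differences (none here) and take |d_i|.
|d| = [4, 4, 3, 5, 5, 2, 1, 2, 5, 4, 5, 1]
Step 2: Midrank |d_i| (ties get averaged ranks).
ranks: |4|->7, |4|->7, |3|->5, |5|->10.5, |5|->10.5, |2|->3.5, |1|->1.5, |2|->3.5, |5|->10.5, |4|->7, |5|->10.5, |1|->1.5
Step 3: Attach original signs; sum ranks with positive sign and with negative sign.
W+ = 5 + 10.5 + 3.5 + 1.5 + 1.5 = 22
W- = 7 + 7 + 10.5 + 3.5 + 10.5 + 7 + 10.5 = 56
(Check: W+ + W- = 78 should equal n(n+1)/2 = 78.)
Step 4: Test statistic W = min(W+, W-) = 22.
Step 5: Ties in |d|, so use the tie-corrected normal approximation.
        E[W] = n(n+1)/4 = 12*13/4 = 39.
        Tie groups: |d|=1 (t=2), |d|=2 (t=2), |d|=4 (t=3), |d|=5 (t=4); sum(t^3 - t) = 96.
        Var[W] = n(n+1)(2n+1)/24 - sum(t^3-t)/48 = 3900/24 - 96/48 = 160.5.
        z = (W - E[W]) / sqrt(Var[W]) = (22 - 39) / 12.6689 = -1.3419.
        Two-sided p = 2*Phi(z) = 0.179637.
Step 6: alpha = 0.1. fail to reject H0.

W+ = 22, W- = 56, W = min = 22, p = 0.179637, fail to reject H0.


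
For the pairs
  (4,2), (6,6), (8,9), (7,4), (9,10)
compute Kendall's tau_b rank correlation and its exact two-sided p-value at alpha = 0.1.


Step 1: Enumerate the 10 unordered pairs (i,j) with i<j and classify each by sign(x_j-x_i) * sign(y_j-y_i).
  (1,2):dx=+2,dy=+4->C; (1,3):dx=+4,dy=+7->C; (1,4):dx=+3,dy=+2->C; (1,5):dx=+5,dy=+8->C
  (2,3):dx=+2,dy=+3->C; (2,4):dx=+1,dy=-2->D; (2,5):dx=+3,dy=+4->C; (3,4):dx=-1,dy=-5->C
  (3,5):dx=+1,dy=+1->C; (4,5):dx=+2,dy=+6->C
Step 2: C = 9, D = 1, total pairs = 10.
Step 3: tau = (C - D)/(n(n-1)/2) = (9 - 1)/10 = 0.800000.
Step 4: Exact two-sided p-value (enumerate n! = 120 permutations of y under H0): p = 0.083333.
Step 5: alpha = 0.1. reject H0.

tau_b = 0.8000 (C=9, D=1), p = 0.083333, reject H0.


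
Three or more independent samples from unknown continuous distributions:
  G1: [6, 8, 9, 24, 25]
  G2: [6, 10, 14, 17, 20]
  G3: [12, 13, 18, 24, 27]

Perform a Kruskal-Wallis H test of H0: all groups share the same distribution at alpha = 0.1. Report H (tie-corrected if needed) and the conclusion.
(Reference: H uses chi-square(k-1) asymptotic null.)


Step 1: Combine all N = 15 observations and assign midranks.
sorted (value, group, rank): (6,G1,1.5), (6,G2,1.5), (8,G1,3), (9,G1,4), (10,G2,5), (12,G3,6), (13,G3,7), (14,G2,8), (17,G2,9), (18,G3,10), (20,G2,11), (24,G1,12.5), (24,G3,12.5), (25,G1,14), (27,G3,15)
Step 2: Sum ranks within each group.
R_1 = 35 (n_1 = 5)
R_2 = 34.5 (n_2 = 5)
R_3 = 50.5 (n_3 = 5)
Step 3: H = 12/(N(N+1)) * sum(R_i^2/n_i) - 3(N+1)
     = 12/(15*16) * (35^2/5 + 34.5^2/5 + 50.5^2/5) - 3*16
     = 0.050000 * 993.1 - 48
     = 1.655000.
Step 4: Ties present; correction factor C = 1 - 12/(15^3 - 15) = 0.996429. Corrected H = 1.655000 / 0.996429 = 1.660932.
Step 5: Under H0, H ~ chi^2(2); p-value = 0.435846.
Step 6: alpha = 0.1. fail to reject H0.

H = 1.6609, df = 2, p = 0.435846, fail to reject H0.


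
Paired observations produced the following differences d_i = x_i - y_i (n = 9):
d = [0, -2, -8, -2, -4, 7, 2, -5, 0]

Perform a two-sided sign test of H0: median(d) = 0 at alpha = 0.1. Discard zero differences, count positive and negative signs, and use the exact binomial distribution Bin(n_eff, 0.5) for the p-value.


Step 1: Discard zero differences. Original n = 9; n_eff = number of nonzero differences = 7.
Nonzero differences (with sign): -2, -8, -2, -4, +7, +2, -5
Step 2: Count signs: positive = 2, negative = 5.
Step 3: Under H0: P(positive) = 0.5, so the number of positives S ~ Bin(7, 0.5).
Step 4: Two-sided exact p-value = sum of Bin(7,0.5) probabilities at or below the observed probability = 0.453125.
Step 5: alpha = 0.1. fail to reject H0.

n_eff = 7, pos = 2, neg = 5, p = 0.453125, fail to reject H0.


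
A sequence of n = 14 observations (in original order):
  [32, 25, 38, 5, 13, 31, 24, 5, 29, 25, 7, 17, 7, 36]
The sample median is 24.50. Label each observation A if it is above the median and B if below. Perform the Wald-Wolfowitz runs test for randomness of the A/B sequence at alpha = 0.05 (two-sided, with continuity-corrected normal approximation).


Step 1: Compute median = 24.50; label A = above, B = below.
Labels in order: AAABBABBAABBBA  (n_A = 7, n_B = 7)
Step 2: Count runs R = 7.
Step 3: Under H0 (random ordering), E[R] = 2*n_A*n_B/(n_A+n_B) + 1 = 2*7*7/14 + 1 = 8.0000.
        Var[R] = 2*n_A*n_B*(2*n_A*n_B - n_A - n_B) / ((n_A+n_B)^2 * (n_A+n_B-1)) = 8232/2548 = 3.2308.
        SD[R] = 1.7974.
Step 4: Continuity-corrected z = (R + 0.5 - E[R]) / SD[R] = (7 + 0.5 - 8.0000) / 1.7974 = -0.2782.
Step 5: Two-sided p-value via normal approximation = 2*(1 - Phi(|z|)) = 0.780879.
Step 6: alpha = 0.05. fail to reject H0.

R = 7, z = -0.2782, p = 0.780879, fail to reject H0.


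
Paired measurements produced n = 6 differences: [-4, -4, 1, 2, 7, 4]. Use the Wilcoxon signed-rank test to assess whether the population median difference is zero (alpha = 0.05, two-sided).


Step 1: Drop any zero differences (none here) and take |d_i|.
|d| = [4, 4, 1, 2, 7, 4]
Step 2: Midrank |d_i| (ties get averaged ranks).
ranks: |4|->4, |4|->4, |1|->1, |2|->2, |7|->6, |4|->4
Step 3: Attach original signs; sum ranks with positive sign and with negative sign.
W+ = 1 + 2 + 6 + 4 = 13
W- = 4 + 4 = 8
(Check: W+ + W- = 21 should equal n(n+1)/2 = 21.)
Step 4: Test statistic W = min(W+, W-) = 8.
Step 5: Ties in |d|, so use the tie-corrected normal approximation.
        E[W] = n(n+1)/4 = 6*7/4 = 10.5.
        Tie groups: |d|=4 (t=3); sum(t^3 - t) = 24.
        Var[W] = n(n+1)(2n+1)/24 - sum(t^3-t)/48 = 546/24 - 24/48 = 22.25.
        z = (W - E[W]) / sqrt(Var[W]) = (8 - 10.5) / 4.7170 = -0.5300.
        Two-sided p = 2*Phi(z) = 0.596113.
Step 6: alpha = 0.05. fail to reject H0.

W+ = 13, W- = 8, W = min = 8, p = 0.596113, fail to reject H0.


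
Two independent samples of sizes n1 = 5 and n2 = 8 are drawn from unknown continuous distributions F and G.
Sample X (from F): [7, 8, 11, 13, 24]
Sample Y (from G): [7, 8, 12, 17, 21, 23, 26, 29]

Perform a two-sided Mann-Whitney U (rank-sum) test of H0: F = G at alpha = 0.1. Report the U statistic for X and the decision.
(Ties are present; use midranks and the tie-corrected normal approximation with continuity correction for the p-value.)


Step 1: Combine and sort all 13 observations; assign midranks.
sorted (value, group): (7,X), (7,Y), (8,X), (8,Y), (11,X), (12,Y), (13,X), (17,Y), (21,Y), (23,Y), (24,X), (26,Y), (29,Y)
ranks: 7->1.5, 7->1.5, 8->3.5, 8->3.5, 11->5, 12->6, 13->7, 17->8, 21->9, 23->10, 24->11, 26->12, 29->13
Step 2: Rank sum for X: R1 = 1.5 + 3.5 + 5 + 7 + 11 = 28.
Step 3: U_X = R1 - n1(n1+1)/2 = 28 - 5*6/2 = 28 - 15 = 13.
       U_Y = n1*n2 - U_X = 40 - 13 = 27.
Step 4: Ties are present, so use the tie-corrected normal approximation (with continuity correction) for the p-value.
Step 5: p-value = 0.340019; compare to alpha = 0.1. fail to reject H0.

U_X = 13, p = 0.340019, fail to reject H0 at alpha = 0.1.


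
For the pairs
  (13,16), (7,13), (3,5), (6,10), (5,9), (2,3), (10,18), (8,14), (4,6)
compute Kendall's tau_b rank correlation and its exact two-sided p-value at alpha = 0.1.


Step 1: Enumerate the 36 unordered pairs (i,j) with i<j and classify each by sign(x_j-x_i) * sign(y_j-y_i).
  (1,2):dx=-6,dy=-3->C; (1,3):dx=-10,dy=-11->C; (1,4):dx=-7,dy=-6->C; (1,5):dx=-8,dy=-7->C
  (1,6):dx=-11,dy=-13->C; (1,7):dx=-3,dy=+2->D; (1,8):dx=-5,dy=-2->C; (1,9):dx=-9,dy=-10->C
  (2,3):dx=-4,dy=-8->C; (2,4):dx=-1,dy=-3->C; (2,5):dx=-2,dy=-4->C; (2,6):dx=-5,dy=-10->C
  (2,7):dx=+3,dy=+5->C; (2,8):dx=+1,dy=+1->C; (2,9):dx=-3,dy=-7->C; (3,4):dx=+3,dy=+5->C
  (3,5):dx=+2,dy=+4->C; (3,6):dx=-1,dy=-2->C; (3,7):dx=+7,dy=+13->C; (3,8):dx=+5,dy=+9->C
  (3,9):dx=+1,dy=+1->C; (4,5):dx=-1,dy=-1->C; (4,6):dx=-4,dy=-7->C; (4,7):dx=+4,dy=+8->C
  (4,8):dx=+2,dy=+4->C; (4,9):dx=-2,dy=-4->C; (5,6):dx=-3,dy=-6->C; (5,7):dx=+5,dy=+9->C
  (5,8):dx=+3,dy=+5->C; (5,9):dx=-1,dy=-3->C; (6,7):dx=+8,dy=+15->C; (6,8):dx=+6,dy=+11->C
  (6,9):dx=+2,dy=+3->C; (7,8):dx=-2,dy=-4->C; (7,9):dx=-6,dy=-12->C; (8,9):dx=-4,dy=-8->C
Step 2: C = 35, D = 1, total pairs = 36.
Step 3: tau = (C - D)/(n(n-1)/2) = (35 - 1)/36 = 0.944444.
Step 4: Exact two-sided p-value (enumerate n! = 362880 permutations of y under H0): p = 0.000050.
Step 5: alpha = 0.1. reject H0.

tau_b = 0.9444 (C=35, D=1), p = 0.000050, reject H0.


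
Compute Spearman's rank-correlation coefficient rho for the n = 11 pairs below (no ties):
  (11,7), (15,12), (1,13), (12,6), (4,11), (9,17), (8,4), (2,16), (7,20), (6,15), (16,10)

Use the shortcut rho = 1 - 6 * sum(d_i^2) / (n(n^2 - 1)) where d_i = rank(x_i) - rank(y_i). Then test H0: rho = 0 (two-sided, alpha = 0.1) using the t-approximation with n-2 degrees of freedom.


Step 1: Rank x and y separately (midranks; no ties here).
rank(x): 11->8, 15->10, 1->1, 12->9, 4->3, 9->7, 8->6, 2->2, 7->5, 6->4, 16->11
rank(y): 7->3, 12->6, 13->7, 6->2, 11->5, 17->10, 4->1, 16->9, 20->11, 15->8, 10->4
Step 2: d_i = R_x(i) - R_y(i); compute d_i^2.
  (8-3)^2=25, (10-6)^2=16, (1-7)^2=36, (9-2)^2=49, (3-5)^2=4, (7-10)^2=9, (6-1)^2=25, (2-9)^2=49, (5-11)^2=36, (4-8)^2=16, (11-4)^2=49
sum(d^2) = 314.
Step 3: rho = 1 - 6*314 / (11*(11^2 - 1)) = 1 - 1884/1320 = -0.427273.
Step 4: Under H0, t = rho * sqrt((n-2)/(1-rho^2)) = -1.4177 ~ t(9).
Step 5: Two-sided p-value from the t-distribution with 9 df = 0.189944.
Step 6: alpha = 0.1. fail to reject H0.

rho = -0.4273, p = 0.189944, fail to reject H0 at alpha = 0.1.


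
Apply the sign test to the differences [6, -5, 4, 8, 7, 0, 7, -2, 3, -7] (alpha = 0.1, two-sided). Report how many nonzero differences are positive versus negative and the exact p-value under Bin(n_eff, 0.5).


Step 1: Discard zero differences. Original n = 10; n_eff = number of nonzero differences = 9.
Nonzero differences (with sign): +6, -5, +4, +8, +7, +7, -2, +3, -7
Step 2: Count signs: positive = 6, negative = 3.
Step 3: Under H0: P(positive) = 0.5, so the number of positives S ~ Bin(9, 0.5).
Step 4: Two-sided exact p-value = sum of Bin(9,0.5) probabilities at or below the observed probability = 0.507812.
Step 5: alpha = 0.1. fail to reject H0.

n_eff = 9, pos = 6, neg = 3, p = 0.507812, fail to reject H0.


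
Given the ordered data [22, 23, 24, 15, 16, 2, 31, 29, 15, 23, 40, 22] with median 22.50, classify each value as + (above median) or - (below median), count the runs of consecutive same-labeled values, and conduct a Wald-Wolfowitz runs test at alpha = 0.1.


Step 1: Compute median = 22.50; label A = above, B = below.
Labels in order: BAABBBAABAAB  (n_A = 6, n_B = 6)
Step 2: Count runs R = 7.
Step 3: Under H0 (random ordering), E[R] = 2*n_A*n_B/(n_A+n_B) + 1 = 2*6*6/12 + 1 = 7.0000.
        Var[R] = 2*n_A*n_B*(2*n_A*n_B - n_A - n_B) / ((n_A+n_B)^2 * (n_A+n_B-1)) = 4320/1584 = 2.7273.
        SD[R] = 1.6514.
Step 4: R = E[R], so z = 0 with no continuity correction.
Step 5: Two-sided p-value via normal approximation = 2*(1 - Phi(|z|)) = 1.000000.
Step 6: alpha = 0.1. fail to reject H0.

R = 7, z = 0.0000, p = 1.000000, fail to reject H0.


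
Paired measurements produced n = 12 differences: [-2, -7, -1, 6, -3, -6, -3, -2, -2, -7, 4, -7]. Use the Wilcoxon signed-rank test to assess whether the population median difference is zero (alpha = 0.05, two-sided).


Step 1: Drop any zero differences (none here) and take |d_i|.
|d| = [2, 7, 1, 6, 3, 6, 3, 2, 2, 7, 4, 7]
Step 2: Midrank |d_i| (ties get averaged ranks).
ranks: |2|->3, |7|->11, |1|->1, |6|->8.5, |3|->5.5, |6|->8.5, |3|->5.5, |2|->3, |2|->3, |7|->11, |4|->7, |7|->11
Step 3: Attach original signs; sum ranks with positive sign and with negative sign.
W+ = 8.5 + 7 = 15.5
W- = 3 + 11 + 1 + 5.5 + 8.5 + 5.5 + 3 + 3 + 11 + 11 = 62.5
(Check: W+ + W- = 78 should equal n(n+1)/2 = 78.)
Step 4: Test statistic W = min(W+, W-) = 15.5.
Step 5: Ties in |d|, so use the tie-corrected normal approximation.
        E[W] = n(n+1)/4 = 12*13/4 = 39.
        Tie groups: |d|=2 (t=3), |d|=3 (t=2), |d|=6 (t=2), |d|=7 (t=3); sum(t^3 - t) = 60.
        Var[W] = n(n+1)(2n+1)/24 - sum(t^3-t)/48 = 3900/24 - 60/48 = 161.25.
        z = (W - E[W]) / sqrt(Var[W]) = (15.5 - 39) / 12.6984 = -1.8506.
        Two-sided p = 2*Phi(z) = 0.064224.
Step 6: alpha = 0.05. fail to reject H0.

W+ = 15.5, W- = 62.5, W = min = 15.5, p = 0.064224, fail to reject H0.


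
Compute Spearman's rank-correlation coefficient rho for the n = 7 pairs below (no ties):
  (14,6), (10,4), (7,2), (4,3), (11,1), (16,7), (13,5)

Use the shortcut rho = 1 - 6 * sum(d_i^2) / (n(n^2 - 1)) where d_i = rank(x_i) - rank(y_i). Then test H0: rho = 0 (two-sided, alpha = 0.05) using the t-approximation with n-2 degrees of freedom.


Step 1: Rank x and y separately (midranks; no ties here).
rank(x): 14->6, 10->3, 7->2, 4->1, 11->4, 16->7, 13->5
rank(y): 6->6, 4->4, 2->2, 3->3, 1->1, 7->7, 5->5
Step 2: d_i = R_x(i) - R_y(i); compute d_i^2.
  (6-6)^2=0, (3-4)^2=1, (2-2)^2=0, (1-3)^2=4, (4-1)^2=9, (7-7)^2=0, (5-5)^2=0
sum(d^2) = 14.
Step 3: rho = 1 - 6*14 / (7*(7^2 - 1)) = 1 - 84/336 = 0.750000.
Step 4: Under H0, t = rho * sqrt((n-2)/(1-rho^2)) = 2.5355 ~ t(5).
Step 5: Two-sided p-value from the t-distribution with 5 df = 0.052181.
Step 6: alpha = 0.05. fail to reject H0.

rho = 0.7500, p = 0.052181, fail to reject H0 at alpha = 0.05.


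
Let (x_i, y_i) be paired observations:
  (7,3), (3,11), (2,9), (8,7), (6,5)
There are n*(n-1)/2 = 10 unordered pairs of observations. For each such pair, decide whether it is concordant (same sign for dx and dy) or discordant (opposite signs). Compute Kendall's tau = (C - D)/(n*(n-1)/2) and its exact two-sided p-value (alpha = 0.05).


Step 1: Enumerate the 10 unordered pairs (i,j) with i<j and classify each by sign(x_j-x_i) * sign(y_j-y_i).
  (1,2):dx=-4,dy=+8->D; (1,3):dx=-5,dy=+6->D; (1,4):dx=+1,dy=+4->C; (1,5):dx=-1,dy=+2->D
  (2,3):dx=-1,dy=-2->C; (2,4):dx=+5,dy=-4->D; (2,5):dx=+3,dy=-6->D; (3,4):dx=+6,dy=-2->D
  (3,5):dx=+4,dy=-4->D; (4,5):dx=-2,dy=-2->C
Step 2: C = 3, D = 7, total pairs = 10.
Step 3: tau = (C - D)/(n(n-1)/2) = (3 - 7)/10 = -0.400000.
Step 4: Exact two-sided p-value (enumerate n! = 120 permutations of y under H0): p = 0.483333.
Step 5: alpha = 0.05. fail to reject H0.

tau_b = -0.4000 (C=3, D=7), p = 0.483333, fail to reject H0.


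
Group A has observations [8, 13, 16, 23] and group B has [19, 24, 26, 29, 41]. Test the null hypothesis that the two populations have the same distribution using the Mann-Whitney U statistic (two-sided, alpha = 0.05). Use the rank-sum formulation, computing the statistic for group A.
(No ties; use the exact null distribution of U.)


Step 1: Combine and sort all 9 observations; assign midranks.
sorted (value, group): (8,X), (13,X), (16,X), (19,Y), (23,X), (24,Y), (26,Y), (29,Y), (41,Y)
ranks: 8->1, 13->2, 16->3, 19->4, 23->5, 24->6, 26->7, 29->8, 41->9
Step 2: Rank sum for X: R1 = 1 + 2 + 3 + 5 = 11.
Step 3: U_X = R1 - n1(n1+1)/2 = 11 - 4*5/2 = 11 - 10 = 1.
       U_Y = n1*n2 - U_X = 20 - 1 = 19.
Step 4: No ties, so the exact null distribution of U (based on enumerating the C(9,4) = 126 equally likely rank assignments) gives the two-sided p-value.
Step 5: p-value = 0.031746; compare to alpha = 0.05. reject H0.

U_X = 1, p = 0.031746, reject H0 at alpha = 0.05.


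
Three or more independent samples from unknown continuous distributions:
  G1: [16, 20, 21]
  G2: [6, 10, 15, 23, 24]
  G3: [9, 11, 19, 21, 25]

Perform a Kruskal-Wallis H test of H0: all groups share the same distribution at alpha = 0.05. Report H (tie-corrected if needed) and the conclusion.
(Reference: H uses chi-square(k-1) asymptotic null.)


Step 1: Combine all N = 13 observations and assign midranks.
sorted (value, group, rank): (6,G2,1), (9,G3,2), (10,G2,3), (11,G3,4), (15,G2,5), (16,G1,6), (19,G3,7), (20,G1,8), (21,G1,9.5), (21,G3,9.5), (23,G2,11), (24,G2,12), (25,G3,13)
Step 2: Sum ranks within each group.
R_1 = 23.5 (n_1 = 3)
R_2 = 32 (n_2 = 5)
R_3 = 35.5 (n_3 = 5)
Step 3: H = 12/(N(N+1)) * sum(R_i^2/n_i) - 3(N+1)
     = 12/(13*14) * (23.5^2/3 + 32^2/5 + 35.5^2/5) - 3*14
     = 0.065934 * 640.933 - 42
     = 0.259341.
Step 4: Ties present; correction factor C = 1 - 6/(13^3 - 13) = 0.997253. Corrected H = 0.259341 / 0.997253 = 0.260055.
Step 5: Under H0, H ~ chi^2(2); p-value = 0.878071.
Step 6: alpha = 0.05. fail to reject H0.

H = 0.2601, df = 2, p = 0.878071, fail to reject H0.


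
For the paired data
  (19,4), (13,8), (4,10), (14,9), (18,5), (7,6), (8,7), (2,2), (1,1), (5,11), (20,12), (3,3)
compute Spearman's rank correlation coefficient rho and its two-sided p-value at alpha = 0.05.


Step 1: Rank x and y separately (midranks; no ties here).
rank(x): 19->11, 13->8, 4->4, 14->9, 18->10, 7->6, 8->7, 2->2, 1->1, 5->5, 20->12, 3->3
rank(y): 4->4, 8->8, 10->10, 9->9, 5->5, 6->6, 7->7, 2->2, 1->1, 11->11, 12->12, 3->3
Step 2: d_i = R_x(i) - R_y(i); compute d_i^2.
  (11-4)^2=49, (8-8)^2=0, (4-10)^2=36, (9-9)^2=0, (10-5)^2=25, (6-6)^2=0, (7-7)^2=0, (2-2)^2=0, (1-1)^2=0, (5-11)^2=36, (12-12)^2=0, (3-3)^2=0
sum(d^2) = 146.
Step 3: rho = 1 - 6*146 / (12*(12^2 - 1)) = 1 - 876/1716 = 0.489510.
Step 4: Under H0, t = rho * sqrt((n-2)/(1-rho^2)) = 1.7752 ~ t(10).
Step 5: Two-sided p-value from the t-distribution with 10 df = 0.106252.
Step 6: alpha = 0.05. fail to reject H0.

rho = 0.4895, p = 0.106252, fail to reject H0 at alpha = 0.05.


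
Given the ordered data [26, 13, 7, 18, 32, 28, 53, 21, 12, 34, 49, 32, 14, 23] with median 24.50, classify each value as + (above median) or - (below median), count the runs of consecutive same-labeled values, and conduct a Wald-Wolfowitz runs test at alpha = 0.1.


Step 1: Compute median = 24.50; label A = above, B = below.
Labels in order: ABBBAAABBAAABB  (n_A = 7, n_B = 7)
Step 2: Count runs R = 6.
Step 3: Under H0 (random ordering), E[R] = 2*n_A*n_B/(n_A+n_B) + 1 = 2*7*7/14 + 1 = 8.0000.
        Var[R] = 2*n_A*n_B*(2*n_A*n_B - n_A - n_B) / ((n_A+n_B)^2 * (n_A+n_B-1)) = 8232/2548 = 3.2308.
        SD[R] = 1.7974.
Step 4: Continuity-corrected z = (R + 0.5 - E[R]) / SD[R] = (6 + 0.5 - 8.0000) / 1.7974 = -0.8345.
Step 5: Two-sided p-value via normal approximation = 2*(1 - Phi(|z|)) = 0.403986.
Step 6: alpha = 0.1. fail to reject H0.

R = 6, z = -0.8345, p = 0.403986, fail to reject H0.


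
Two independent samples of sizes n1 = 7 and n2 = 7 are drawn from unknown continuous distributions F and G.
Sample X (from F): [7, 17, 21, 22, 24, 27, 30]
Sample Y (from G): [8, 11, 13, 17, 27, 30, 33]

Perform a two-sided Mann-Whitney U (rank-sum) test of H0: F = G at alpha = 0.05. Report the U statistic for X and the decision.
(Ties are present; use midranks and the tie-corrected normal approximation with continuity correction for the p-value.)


Step 1: Combine and sort all 14 observations; assign midranks.
sorted (value, group): (7,X), (8,Y), (11,Y), (13,Y), (17,X), (17,Y), (21,X), (22,X), (24,X), (27,X), (27,Y), (30,X), (30,Y), (33,Y)
ranks: 7->1, 8->2, 11->3, 13->4, 17->5.5, 17->5.5, 21->7, 22->8, 24->9, 27->10.5, 27->10.5, 30->12.5, 30->12.5, 33->14
Step 2: Rank sum for X: R1 = 1 + 5.5 + 7 + 8 + 9 + 10.5 + 12.5 = 53.5.
Step 3: U_X = R1 - n1(n1+1)/2 = 53.5 - 7*8/2 = 53.5 - 28 = 25.5.
       U_Y = n1*n2 - U_X = 49 - 25.5 = 23.5.
Step 4: Ties are present, so use the tie-corrected normal approximation (with continuity correction) for the p-value.
Step 5: p-value = 0.948891; compare to alpha = 0.05. fail to reject H0.

U_X = 25.5, p = 0.948891, fail to reject H0 at alpha = 0.05.
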